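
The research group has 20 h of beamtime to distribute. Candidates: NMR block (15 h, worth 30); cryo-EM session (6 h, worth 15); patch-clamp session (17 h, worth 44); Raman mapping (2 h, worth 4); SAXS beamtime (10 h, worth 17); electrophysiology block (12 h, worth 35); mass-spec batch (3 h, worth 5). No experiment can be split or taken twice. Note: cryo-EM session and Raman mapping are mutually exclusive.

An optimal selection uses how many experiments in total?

Best achievable expected citations is 50.
For example cryo-EM session + electrophysiology block achieves it, using 18 h.
All optima have 2 experiments.

2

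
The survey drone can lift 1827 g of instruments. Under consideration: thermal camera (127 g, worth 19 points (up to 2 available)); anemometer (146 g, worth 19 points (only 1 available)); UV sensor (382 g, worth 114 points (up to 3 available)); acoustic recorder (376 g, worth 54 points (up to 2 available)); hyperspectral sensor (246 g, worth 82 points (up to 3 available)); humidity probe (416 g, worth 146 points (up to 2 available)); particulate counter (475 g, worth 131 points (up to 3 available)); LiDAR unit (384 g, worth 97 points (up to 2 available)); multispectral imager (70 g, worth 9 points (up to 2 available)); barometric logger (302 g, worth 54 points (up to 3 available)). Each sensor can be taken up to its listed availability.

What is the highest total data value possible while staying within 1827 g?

587

The ratio heuristic lands on 2×thermal camera + 3×hyperspectral sensor + 2×humidity probe (576) but leaves 3 g idle.
The 500 g tied up in 2×thermal camera and hyperspectral sensor is better spent on particulate counter — total rises to 587 (1799 g).
Nothing else within 1827 g beats 587.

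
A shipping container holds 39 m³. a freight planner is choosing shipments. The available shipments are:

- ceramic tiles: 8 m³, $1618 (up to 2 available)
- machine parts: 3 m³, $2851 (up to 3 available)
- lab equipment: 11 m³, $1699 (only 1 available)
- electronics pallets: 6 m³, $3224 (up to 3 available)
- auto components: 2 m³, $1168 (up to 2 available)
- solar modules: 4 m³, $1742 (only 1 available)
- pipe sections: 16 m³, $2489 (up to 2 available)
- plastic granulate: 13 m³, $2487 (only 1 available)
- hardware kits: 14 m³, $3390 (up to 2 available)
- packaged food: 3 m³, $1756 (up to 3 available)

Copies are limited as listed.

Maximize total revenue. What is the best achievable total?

24661

Greedy by ratio would take 3×machine parts + 2×electronics pallets + 2×auto components + solar modules + 3×packaged food: 38 m³ used, total 24347.
The 6 m³ tied up in auto components and solar modules is better spent on electronics pallets — total rises to 24661 (38 m³).
Nothing else within 39 m³ beats 24661.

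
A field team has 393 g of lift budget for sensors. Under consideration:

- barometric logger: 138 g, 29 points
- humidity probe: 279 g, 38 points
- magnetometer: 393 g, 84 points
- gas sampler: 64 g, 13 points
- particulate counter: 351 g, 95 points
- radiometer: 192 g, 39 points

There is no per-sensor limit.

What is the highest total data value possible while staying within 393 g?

95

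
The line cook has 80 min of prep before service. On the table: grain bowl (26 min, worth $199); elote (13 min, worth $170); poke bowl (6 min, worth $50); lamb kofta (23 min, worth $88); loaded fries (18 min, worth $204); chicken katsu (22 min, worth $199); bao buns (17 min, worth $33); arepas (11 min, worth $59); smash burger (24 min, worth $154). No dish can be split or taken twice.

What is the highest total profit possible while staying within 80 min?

772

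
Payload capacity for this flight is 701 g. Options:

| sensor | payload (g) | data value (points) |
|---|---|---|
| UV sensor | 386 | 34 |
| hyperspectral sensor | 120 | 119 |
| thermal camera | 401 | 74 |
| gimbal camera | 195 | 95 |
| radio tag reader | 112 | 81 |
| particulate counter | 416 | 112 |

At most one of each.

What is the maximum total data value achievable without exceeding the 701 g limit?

By data value per g: hyperspectral sensor 0.99, radio tag reader 0.72, gimbal camera 0.49 lead.
Greedy by ratio would take hyperspectral sensor + gimbal camera + radio tag reader: 427 g used, total 295.
Dropping gimbal camera frees 195 g; slotting in particulate counter (416 g) lifts the total to 312 at 648 g.
That's the maximum — no swap from here does better than 312.

312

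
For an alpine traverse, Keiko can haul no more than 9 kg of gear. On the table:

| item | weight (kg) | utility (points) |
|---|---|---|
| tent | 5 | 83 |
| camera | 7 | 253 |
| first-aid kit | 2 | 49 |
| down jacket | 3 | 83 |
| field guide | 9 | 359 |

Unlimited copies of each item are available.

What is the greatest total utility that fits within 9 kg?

By utility per kg: field guide 39.89, camera 36.14, down jacket 27.67, first-aid kit 24.50 lead.
The ratio ordering already packs tightly: field guide, 9 kg, 359.

359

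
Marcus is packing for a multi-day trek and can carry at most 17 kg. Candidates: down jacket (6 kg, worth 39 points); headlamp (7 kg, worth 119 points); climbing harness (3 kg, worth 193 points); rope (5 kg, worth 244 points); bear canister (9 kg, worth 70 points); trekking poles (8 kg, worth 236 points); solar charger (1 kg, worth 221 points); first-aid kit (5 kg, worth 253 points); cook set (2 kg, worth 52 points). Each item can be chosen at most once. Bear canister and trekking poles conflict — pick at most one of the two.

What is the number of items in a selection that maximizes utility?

5

Best achievable utility is 963.
For example climbing harness + rope + solar charger + first-aid kit + cook set achieves it, using 16 kg.
All optima have 5 items.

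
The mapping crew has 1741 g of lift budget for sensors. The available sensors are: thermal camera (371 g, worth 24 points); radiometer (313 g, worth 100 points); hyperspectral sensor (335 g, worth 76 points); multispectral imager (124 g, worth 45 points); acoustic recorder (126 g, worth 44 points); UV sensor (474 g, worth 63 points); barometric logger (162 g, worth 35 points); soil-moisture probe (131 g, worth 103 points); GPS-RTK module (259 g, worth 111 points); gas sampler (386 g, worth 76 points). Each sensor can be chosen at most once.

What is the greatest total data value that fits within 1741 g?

A density-first pass picks radiometer + hyperspectral sensor + multispectral imager + acoustic recorder + barometric logger + soil-moisture probe + GPS-RTK module — 514 at 1450 g.
Dropping barometric logger frees 162 g; slotting in gas sampler (386 g) lifts the total to 555 at 1674 g.
Runner-up radiometer + hyperspectral sensor + multispectral imager + barometric logger + soil-moisture probe + GPS-RTK module + gas sampler tops out at 546.

555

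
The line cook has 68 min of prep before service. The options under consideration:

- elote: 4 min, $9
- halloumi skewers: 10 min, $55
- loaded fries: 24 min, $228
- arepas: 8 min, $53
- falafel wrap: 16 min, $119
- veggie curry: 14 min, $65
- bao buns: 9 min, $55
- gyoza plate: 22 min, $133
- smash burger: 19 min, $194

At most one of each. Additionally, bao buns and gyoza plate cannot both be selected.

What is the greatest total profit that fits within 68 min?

596

Filling by ratio: loaded fries + arepas + falafel wrap + smash burger for 594, with 1 min left unused.
The 8 min tied up in arepas is better spent on bao buns — total rises to 596 (68 min).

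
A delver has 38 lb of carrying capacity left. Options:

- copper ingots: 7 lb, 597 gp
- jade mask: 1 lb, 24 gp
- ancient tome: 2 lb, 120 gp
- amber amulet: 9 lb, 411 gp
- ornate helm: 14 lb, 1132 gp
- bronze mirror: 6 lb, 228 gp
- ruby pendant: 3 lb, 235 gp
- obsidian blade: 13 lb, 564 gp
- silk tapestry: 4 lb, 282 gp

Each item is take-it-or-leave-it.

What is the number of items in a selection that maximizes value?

6

The maximum value within 38 lb is 2681.
copper ingots + jade mask + amber amulet + ornate helm + ruby pendant + silk tapestry hits 2681 at 38 lb.
Any selection reaching 2681 contains exactly 6 items.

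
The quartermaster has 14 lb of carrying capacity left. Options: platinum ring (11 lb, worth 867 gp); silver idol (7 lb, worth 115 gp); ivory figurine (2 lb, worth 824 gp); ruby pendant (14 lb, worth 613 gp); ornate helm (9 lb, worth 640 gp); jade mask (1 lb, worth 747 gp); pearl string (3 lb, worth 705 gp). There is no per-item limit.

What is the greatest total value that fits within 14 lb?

10458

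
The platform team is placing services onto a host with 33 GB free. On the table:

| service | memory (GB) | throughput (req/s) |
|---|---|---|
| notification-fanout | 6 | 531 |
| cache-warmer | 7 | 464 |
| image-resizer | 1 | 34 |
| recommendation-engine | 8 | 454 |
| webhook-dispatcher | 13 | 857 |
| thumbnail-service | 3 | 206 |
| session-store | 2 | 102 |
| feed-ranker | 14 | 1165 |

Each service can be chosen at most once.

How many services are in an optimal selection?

3

The maximum throughput within 33 GB is 2553.
For example notification-fanout + webhook-dispatcher + feed-ranker achieves it, using 33 GB.
All optima have 3 services.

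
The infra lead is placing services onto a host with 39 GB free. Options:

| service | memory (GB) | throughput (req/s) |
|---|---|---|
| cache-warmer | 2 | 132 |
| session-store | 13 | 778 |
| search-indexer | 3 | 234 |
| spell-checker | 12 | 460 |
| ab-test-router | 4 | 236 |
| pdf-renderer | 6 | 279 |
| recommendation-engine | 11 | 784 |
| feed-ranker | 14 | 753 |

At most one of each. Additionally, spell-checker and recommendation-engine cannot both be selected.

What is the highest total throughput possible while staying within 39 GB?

2443

Density check — search-indexer 78.00, recommendation-engine 71.27, cache-warmer 66.00, session-store 59.85 are the best per GB.
Cache-warmer + session-store + search-indexer + ab-test-router + pdf-renderer + recommendation-engine uses 39 of the 39 GB and totals 2443.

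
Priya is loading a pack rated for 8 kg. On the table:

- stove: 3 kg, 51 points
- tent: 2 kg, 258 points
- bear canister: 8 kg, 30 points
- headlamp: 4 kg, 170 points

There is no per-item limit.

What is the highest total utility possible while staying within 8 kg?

1032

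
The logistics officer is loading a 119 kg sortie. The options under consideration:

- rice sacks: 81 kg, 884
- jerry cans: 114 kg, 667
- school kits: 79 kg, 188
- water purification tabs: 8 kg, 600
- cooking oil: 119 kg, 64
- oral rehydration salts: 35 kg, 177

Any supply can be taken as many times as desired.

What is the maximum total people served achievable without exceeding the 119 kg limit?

8400

Best packing: 14×water purification tabs — 112 kg, 8400 total.
Nothing else within 119 kg beats 8400.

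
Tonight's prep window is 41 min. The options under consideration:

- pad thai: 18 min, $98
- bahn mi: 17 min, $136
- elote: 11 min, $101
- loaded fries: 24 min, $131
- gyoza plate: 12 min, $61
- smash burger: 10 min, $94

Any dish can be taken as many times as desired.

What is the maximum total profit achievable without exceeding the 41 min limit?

383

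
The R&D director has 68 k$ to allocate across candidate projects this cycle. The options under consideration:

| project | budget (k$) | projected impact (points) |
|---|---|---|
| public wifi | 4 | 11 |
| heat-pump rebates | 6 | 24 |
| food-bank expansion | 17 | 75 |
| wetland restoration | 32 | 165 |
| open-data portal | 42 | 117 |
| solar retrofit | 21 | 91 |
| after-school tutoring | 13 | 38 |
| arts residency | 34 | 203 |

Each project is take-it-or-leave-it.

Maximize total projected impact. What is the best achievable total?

By projected impact per k$: arts residency 5.97, wetland restoration 5.16, food-bank expansion 4.41, solar retrofit 4.33 lead.
Best packing: wetland restoration + arts residency — 66 k$, 368 total.
Nothing else within 68 k$ beats 368.

368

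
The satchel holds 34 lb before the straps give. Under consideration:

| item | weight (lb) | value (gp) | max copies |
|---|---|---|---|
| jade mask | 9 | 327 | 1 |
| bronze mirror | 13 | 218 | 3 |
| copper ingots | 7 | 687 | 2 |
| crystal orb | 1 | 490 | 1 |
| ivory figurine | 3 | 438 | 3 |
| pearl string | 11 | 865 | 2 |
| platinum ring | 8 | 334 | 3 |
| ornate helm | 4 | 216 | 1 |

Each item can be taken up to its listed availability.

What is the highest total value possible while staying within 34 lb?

3605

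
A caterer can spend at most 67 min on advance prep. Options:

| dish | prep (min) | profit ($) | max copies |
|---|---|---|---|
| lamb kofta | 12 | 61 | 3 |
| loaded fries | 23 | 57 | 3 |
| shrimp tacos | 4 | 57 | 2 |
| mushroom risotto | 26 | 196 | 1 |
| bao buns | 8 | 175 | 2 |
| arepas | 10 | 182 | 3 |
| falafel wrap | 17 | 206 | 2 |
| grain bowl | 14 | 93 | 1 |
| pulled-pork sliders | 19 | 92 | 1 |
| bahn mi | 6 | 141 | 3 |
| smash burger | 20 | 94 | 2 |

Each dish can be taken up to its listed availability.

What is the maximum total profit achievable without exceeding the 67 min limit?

Best packing: 2×bao buns + 3×arepas + 3×bahn mi — 64 min, 1319 total.
Nothing else within 67 min beats 1319.

1319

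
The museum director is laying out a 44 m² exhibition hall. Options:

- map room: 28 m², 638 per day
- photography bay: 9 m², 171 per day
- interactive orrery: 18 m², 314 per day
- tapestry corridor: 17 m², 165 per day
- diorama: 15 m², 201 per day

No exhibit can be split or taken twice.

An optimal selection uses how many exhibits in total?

Optimal total is 839.
For example map room + diorama achieves it, using 43 m².
Any selection reaching 839 contains exactly 2 exhibits.

2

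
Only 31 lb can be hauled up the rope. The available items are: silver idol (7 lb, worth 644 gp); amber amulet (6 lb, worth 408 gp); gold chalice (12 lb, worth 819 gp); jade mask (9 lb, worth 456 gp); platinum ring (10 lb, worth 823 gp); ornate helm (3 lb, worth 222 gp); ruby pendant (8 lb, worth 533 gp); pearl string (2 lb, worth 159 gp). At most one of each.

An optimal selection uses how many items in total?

4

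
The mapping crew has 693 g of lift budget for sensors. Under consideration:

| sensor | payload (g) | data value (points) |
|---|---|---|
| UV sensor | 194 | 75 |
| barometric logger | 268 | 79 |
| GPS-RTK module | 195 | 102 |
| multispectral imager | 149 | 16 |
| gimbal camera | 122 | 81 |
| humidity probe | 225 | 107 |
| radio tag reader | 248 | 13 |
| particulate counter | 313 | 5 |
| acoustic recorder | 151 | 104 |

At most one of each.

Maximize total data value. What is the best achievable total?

394

GPS-RTK module + gimbal camera + humidity probe + acoustic recorder uses 693 of the 693 g and totals 394.
Runner-up UV sensor + gimbal camera + humidity probe + acoustic recorder tops out at 367.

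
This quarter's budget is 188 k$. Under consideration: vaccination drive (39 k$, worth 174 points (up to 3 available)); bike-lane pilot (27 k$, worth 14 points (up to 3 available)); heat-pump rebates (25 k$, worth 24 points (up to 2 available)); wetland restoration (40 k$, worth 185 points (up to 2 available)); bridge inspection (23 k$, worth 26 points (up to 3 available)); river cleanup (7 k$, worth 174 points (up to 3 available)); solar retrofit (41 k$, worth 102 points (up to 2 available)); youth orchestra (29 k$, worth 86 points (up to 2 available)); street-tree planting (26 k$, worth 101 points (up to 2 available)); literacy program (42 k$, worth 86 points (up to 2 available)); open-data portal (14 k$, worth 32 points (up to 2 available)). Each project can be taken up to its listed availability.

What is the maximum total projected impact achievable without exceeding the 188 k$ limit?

1240

Best packing: 2×vaccination drive + 2×wetland restoration + 3×river cleanup — 179 k$, 1240 total.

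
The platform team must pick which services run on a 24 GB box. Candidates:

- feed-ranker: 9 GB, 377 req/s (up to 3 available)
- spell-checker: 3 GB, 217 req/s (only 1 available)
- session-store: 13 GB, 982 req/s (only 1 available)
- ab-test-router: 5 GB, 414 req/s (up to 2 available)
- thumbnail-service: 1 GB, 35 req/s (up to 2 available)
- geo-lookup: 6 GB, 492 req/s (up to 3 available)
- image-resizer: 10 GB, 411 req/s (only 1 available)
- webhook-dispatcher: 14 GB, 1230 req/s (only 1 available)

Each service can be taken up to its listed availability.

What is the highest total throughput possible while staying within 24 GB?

2058

Best packing: 2×ab-test-router + webhook-dispatcher — 24 GB, 2058 total.
That's the maximum — no swap from here does better than 2058.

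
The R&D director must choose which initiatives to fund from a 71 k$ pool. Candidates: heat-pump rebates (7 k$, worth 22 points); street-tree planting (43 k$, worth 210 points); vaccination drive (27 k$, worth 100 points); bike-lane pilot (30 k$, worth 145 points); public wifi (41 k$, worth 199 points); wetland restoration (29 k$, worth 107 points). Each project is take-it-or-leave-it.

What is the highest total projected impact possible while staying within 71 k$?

344

Greedy by ratio would take street-tree planting + vaccination drive: 70 k$ used, total 310.
Replace street-tree planting and vaccination drive with bike-lane pilot + public wifi: the trade gains 34 net, giving 344 at 71 k$.
The closest alternative, street-tree planting + vaccination drive, reaches only 310.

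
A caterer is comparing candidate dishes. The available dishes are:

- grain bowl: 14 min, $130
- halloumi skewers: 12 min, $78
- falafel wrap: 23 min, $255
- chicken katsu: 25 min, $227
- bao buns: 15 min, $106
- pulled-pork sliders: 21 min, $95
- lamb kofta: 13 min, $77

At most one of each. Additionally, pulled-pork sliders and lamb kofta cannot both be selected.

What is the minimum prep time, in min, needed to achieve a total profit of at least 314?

Look for the lowest-prep combination reaching 314.
Taking halloumi skewers + falafel wrap gives 333 (≥ 314) for 35 min.
Any bundle with less than 35 min falls short of 314.

35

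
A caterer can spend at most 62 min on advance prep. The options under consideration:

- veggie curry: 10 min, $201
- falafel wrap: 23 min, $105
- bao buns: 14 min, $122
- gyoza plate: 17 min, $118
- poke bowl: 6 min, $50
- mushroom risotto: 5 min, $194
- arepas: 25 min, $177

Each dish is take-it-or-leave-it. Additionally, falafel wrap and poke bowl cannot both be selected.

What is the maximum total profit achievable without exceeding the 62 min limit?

744

Ranking by ratio (profit/min): mushroom risotto 38.80, veggie curry 20.10, bao buns 8.71, poke bowl 8.33.
Best packing: veggie curry + bao buns + poke bowl + mushroom risotto + arepas — 60 min, 744 total.
Nothing else feasible within 62 min beats 744.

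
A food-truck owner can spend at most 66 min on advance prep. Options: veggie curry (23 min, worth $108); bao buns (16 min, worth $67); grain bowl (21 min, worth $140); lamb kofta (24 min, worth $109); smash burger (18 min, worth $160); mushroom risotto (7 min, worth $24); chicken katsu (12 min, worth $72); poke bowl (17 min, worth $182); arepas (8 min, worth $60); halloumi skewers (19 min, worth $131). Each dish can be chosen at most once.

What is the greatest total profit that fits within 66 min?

545

Ranking by ratio (profit/min): poke bowl 10.71, smash burger 8.89, arepas 7.50.
A density-first pass picks smash burger + poke bowl + arepas + halloumi skewers — 533 at 62 min.
Dropping arepas frees 8 min; slotting in chicken katsu (12 min) lifts the total to 545 at 66 min.
Next best is grain bowl + smash burger + poke bowl + arepas at 542 (64 min) — short by 3.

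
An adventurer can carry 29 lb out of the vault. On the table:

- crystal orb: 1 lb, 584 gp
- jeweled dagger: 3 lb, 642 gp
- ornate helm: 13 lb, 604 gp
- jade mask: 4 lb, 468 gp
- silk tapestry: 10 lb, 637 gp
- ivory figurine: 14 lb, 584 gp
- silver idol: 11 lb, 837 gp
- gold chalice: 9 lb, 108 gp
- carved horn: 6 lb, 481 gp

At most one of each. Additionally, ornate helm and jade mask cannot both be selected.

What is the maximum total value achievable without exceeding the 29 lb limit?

The ratio heuristic lands on crystal orb + jeweled dagger + jade mask + silver idol + carved horn (3012) but leaves 4 lb idle.
Replace carved horn with silk tapestry: the trade gains 156 net, giving 3168 at 29 lb.

3168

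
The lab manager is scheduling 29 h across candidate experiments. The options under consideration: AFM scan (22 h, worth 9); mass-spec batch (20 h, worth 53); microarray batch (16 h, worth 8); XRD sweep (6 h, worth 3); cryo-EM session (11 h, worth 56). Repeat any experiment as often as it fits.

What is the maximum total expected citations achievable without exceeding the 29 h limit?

115

The ratio ordering already packs tightly: XRD sweep + 2×cryo-EM session, 28 h, 115.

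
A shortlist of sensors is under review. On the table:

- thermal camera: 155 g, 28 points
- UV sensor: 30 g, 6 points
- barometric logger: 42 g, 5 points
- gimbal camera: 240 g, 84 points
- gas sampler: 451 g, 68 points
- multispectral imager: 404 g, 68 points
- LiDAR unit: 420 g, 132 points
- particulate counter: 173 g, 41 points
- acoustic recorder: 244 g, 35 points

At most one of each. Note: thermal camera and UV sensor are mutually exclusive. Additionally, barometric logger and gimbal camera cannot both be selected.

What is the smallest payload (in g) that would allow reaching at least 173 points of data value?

593

Minimise g subject to total data value ≥ 173.
LiDAR unit + particulate counter reaches 173 using 593 g.
Any bundle with less than 593 g falls short of 173.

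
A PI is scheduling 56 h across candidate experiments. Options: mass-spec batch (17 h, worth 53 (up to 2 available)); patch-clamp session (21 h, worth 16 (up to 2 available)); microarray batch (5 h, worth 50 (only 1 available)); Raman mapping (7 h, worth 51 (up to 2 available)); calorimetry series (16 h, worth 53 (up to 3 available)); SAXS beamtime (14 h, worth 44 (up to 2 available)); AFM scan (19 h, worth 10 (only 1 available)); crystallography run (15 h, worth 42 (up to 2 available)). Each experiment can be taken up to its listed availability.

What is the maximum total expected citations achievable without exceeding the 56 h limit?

258

Microarray batch + 2×Raman mapping + 2×calorimetry series uses 51 of the 56 h and totals 258.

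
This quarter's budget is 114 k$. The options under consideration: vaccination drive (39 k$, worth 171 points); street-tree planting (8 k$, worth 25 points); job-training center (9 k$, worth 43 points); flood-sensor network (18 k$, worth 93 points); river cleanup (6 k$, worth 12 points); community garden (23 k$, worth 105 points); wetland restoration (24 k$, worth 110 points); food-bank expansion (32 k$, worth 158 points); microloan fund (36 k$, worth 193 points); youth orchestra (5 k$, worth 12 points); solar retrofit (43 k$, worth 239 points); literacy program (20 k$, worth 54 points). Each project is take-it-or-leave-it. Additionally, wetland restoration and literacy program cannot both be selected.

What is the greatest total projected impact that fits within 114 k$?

593

By projected impact per k$: solar retrofit 5.56, microloan fund 5.36, flood-sensor network 5.17, food-bank expansion 4.94 lead.
Best packing: street-tree planting + job-training center + flood-sensor network + microloan fund + solar retrofit — 114 k$, 593 total.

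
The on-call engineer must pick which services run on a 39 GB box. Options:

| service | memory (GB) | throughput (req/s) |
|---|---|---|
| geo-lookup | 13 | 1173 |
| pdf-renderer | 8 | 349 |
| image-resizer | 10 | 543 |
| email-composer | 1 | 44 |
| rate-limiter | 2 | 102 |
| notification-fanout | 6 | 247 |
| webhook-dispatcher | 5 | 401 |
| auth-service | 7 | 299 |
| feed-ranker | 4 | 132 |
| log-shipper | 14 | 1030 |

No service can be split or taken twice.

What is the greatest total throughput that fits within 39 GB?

2903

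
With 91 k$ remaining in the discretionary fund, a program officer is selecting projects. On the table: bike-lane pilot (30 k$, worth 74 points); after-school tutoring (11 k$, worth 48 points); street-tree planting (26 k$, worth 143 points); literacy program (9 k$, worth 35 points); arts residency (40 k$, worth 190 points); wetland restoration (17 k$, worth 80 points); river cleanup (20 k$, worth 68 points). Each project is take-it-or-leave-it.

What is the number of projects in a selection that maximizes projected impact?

Optimal total is 416.
One optimal bundle: after-school tutoring + street-tree planting + literacy program + arts residency (86 k$).
Every optimal selection uses 4 projects.

4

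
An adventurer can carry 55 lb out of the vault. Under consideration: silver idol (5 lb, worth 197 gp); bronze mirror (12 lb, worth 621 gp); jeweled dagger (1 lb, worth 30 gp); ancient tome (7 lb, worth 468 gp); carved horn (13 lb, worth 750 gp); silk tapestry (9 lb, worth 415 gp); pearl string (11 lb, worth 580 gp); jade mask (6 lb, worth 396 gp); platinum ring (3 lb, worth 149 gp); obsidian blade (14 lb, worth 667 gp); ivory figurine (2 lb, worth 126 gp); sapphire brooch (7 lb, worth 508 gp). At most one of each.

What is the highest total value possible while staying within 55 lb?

A density-first pass picks silver idol + jeweled dagger + ancient tome + carved horn + pearl string + jade mask + platinum ring + ivory figurine + sapphire brooch — 3204 at 55 lb.
Dropping silver idol and jeweled dagger and platinum ring frees 9 lb; slotting in silk tapestry (9 lb) lifts the total to 3243 at 55 lb.
The closest alternative, silver idol + bronze mirror + ancient tome + carved horn + jade mask + platinum ring + ivory figurine + sapphire brooch, reaches only 3215.

3243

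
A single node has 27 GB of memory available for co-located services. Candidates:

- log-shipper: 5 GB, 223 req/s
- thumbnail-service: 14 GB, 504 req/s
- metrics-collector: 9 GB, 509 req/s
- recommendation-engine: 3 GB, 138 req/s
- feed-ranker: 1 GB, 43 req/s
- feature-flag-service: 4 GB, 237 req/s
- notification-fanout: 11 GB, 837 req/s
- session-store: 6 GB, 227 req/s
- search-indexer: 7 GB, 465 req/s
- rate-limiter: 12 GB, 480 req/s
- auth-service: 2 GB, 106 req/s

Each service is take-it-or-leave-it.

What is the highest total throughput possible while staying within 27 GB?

1811

Ranking by ratio (throughput/GB): notification-fanout 76.09, search-indexer 66.43, feature-flag-service 59.25, metrics-collector 56.56.
Taking the top-ratio services first gives recommendation-engine + feature-flag-service + notification-fanout + search-indexer + auth-service for 1783 (27 GB).
Dropping recommendation-engine and feature-flag-service and auth-service frees 9 GB; slotting in metrics-collector (9 GB) lifts the total to 1811 at 27 GB.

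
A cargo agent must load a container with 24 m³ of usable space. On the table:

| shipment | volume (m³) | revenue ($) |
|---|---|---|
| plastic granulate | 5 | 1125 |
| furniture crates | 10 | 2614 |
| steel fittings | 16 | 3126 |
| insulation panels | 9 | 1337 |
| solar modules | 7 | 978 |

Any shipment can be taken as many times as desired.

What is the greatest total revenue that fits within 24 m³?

5228

Ranking by ratio (revenue/m³): furniture crates 261.40, plastic granulate 225.00, steel fittings 195.38, insulation panels 148.56.
Taking 2×furniture crates: 20 m³ used, 5228 in revenue.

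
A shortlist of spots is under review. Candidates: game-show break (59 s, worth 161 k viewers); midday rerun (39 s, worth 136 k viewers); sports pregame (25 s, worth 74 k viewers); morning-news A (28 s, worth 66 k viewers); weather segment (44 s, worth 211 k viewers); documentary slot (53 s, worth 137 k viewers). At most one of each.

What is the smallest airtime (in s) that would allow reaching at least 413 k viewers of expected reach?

Need the lightest bundle worth ≥ 413.
midday rerun + sports pregame + weather segment reaches 421 using 108 s.
No combination under 108 s hits 413.

108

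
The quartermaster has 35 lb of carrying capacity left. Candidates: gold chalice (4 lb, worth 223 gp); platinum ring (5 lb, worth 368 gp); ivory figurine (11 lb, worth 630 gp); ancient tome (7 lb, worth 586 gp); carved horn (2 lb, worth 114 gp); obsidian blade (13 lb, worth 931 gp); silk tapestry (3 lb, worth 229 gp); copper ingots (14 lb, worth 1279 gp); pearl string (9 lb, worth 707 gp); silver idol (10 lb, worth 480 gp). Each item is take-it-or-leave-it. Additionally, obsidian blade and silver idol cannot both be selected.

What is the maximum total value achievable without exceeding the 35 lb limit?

Taking the top-ratio items first gives ancient tome + carved horn + silk tapestry + copper ingots + pearl string for 2915 (35 lb).
The 5 lb tied up in carved horn and silk tapestry is better spent on platinum ring — total rises to 2940 (35 lb).
Runner-up ancient tome + carved horn + silk tapestry + copper ingots + pearl string tops out at 2915.

2940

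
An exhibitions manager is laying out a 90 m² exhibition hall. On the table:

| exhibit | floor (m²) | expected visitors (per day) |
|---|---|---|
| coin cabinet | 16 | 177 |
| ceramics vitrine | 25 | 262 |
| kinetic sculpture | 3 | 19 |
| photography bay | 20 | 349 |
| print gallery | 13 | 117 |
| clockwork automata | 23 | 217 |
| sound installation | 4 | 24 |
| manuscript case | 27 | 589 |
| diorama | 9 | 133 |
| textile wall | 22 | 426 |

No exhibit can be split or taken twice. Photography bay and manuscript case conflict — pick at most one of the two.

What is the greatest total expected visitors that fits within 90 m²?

1461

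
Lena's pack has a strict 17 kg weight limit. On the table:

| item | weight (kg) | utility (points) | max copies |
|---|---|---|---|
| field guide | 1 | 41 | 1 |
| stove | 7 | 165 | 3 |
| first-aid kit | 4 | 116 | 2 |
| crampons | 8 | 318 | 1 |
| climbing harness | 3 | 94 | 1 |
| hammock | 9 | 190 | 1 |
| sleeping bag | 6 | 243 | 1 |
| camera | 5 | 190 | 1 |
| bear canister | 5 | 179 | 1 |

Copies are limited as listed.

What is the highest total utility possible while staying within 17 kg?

By utility per kg: field guide 41.00, sleeping bag 40.50, crampons 39.75 lead.
Taking the top-ratio items first gives field guide + crampons + sleeping bag for 602 (15 kg).
Dropping field guide frees 1 kg; slotting in climbing harness (3 kg) lifts the total to 655 at 17 kg.

655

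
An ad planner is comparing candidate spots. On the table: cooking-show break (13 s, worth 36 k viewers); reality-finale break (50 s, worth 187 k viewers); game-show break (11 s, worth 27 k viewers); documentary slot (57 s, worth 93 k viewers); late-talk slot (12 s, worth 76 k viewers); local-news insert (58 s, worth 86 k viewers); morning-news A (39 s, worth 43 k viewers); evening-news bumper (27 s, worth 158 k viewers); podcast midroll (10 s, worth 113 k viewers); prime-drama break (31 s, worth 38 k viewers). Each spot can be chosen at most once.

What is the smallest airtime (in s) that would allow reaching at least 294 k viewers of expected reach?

48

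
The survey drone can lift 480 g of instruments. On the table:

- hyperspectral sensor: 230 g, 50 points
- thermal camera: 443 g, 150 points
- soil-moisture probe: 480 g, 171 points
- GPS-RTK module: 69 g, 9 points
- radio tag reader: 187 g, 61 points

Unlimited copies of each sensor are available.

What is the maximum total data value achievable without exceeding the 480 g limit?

171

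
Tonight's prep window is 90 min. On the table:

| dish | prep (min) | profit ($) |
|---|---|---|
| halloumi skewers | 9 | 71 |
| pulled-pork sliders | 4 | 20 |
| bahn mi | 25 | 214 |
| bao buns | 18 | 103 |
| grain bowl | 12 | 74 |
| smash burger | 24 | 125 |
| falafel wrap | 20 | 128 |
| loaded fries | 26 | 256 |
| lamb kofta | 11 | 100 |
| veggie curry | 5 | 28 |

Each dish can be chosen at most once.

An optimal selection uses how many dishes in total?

5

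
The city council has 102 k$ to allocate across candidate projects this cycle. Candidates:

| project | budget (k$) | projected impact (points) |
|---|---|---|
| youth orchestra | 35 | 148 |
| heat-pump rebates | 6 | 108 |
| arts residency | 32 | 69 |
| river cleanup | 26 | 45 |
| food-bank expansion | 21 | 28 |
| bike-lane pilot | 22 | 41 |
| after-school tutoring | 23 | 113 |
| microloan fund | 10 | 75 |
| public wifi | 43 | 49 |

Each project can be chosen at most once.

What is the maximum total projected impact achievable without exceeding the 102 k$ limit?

489

The ratio heuristic lands on youth orchestra + heat-pump rebates + bike-lane pilot + after-school tutoring + microloan fund (485) but leaves 6 k$ idle.
The 22 k$ tied up in bike-lane pilot is better spent on river cleanup — total rises to 489 (100 k$).
The spare 2 k$ is too small for any remaining project, and no exchange beats 489.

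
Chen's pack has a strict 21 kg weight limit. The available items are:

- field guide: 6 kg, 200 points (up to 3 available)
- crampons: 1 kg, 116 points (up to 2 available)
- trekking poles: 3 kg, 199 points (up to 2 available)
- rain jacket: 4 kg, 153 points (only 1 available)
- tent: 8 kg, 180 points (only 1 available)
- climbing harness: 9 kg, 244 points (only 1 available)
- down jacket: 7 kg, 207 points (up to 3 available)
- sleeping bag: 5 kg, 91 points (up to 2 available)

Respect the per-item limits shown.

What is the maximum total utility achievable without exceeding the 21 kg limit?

Density check — crampons 116.00, trekking poles 66.33, rain jacket 38.25, field guide 33.33 are the best per kg.
The ratio heuristic lands on field guide + 2×crampons + 2×trekking poles + rain jacket (983) but leaves 3 kg idle.
The 4 kg tied up in rain jacket is better spent on down jacket — total rises to 1037 (21 kg).
Every other selection either busts 21 kg or exceeds an availability limit or fails to beat 1037.

1037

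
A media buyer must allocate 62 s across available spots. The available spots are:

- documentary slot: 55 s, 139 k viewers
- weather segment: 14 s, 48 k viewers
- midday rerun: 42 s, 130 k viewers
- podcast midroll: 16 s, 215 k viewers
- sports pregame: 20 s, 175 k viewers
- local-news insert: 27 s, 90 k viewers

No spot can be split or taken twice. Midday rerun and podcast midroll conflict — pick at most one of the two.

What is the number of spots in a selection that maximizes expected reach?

3

Optimal total is 438.
One optimal bundle: weather segment + podcast midroll + sports pregame (50 s).
Any selection reaching 438 contains exactly 3 spots.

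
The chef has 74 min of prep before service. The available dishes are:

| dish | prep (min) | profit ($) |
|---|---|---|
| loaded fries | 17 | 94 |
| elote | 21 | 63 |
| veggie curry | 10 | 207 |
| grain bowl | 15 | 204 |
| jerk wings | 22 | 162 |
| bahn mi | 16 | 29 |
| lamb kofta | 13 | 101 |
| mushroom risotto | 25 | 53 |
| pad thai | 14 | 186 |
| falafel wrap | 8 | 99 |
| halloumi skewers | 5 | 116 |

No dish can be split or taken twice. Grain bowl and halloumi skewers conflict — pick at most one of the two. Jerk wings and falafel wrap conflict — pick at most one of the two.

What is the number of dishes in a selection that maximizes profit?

Optimal total is 860.
For example veggie curry + grain bowl + jerk wings + lamb kofta + pad thai achieves it, using 74 min.
Every optimal selection uses 5 dishes.

5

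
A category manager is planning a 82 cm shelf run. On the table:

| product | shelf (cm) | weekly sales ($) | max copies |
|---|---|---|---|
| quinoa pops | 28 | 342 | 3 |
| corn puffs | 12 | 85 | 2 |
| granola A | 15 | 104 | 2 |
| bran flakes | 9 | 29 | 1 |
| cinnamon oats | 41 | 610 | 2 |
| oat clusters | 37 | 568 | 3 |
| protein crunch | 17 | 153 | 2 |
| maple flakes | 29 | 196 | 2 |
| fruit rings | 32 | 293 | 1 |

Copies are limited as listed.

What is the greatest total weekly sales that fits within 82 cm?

Taking the top-ratio products first gives 2×oat clusters for 1136 (74 cm).
Dropping 2×oat clusters frees 74 cm; slotting in 2×cinnamon oats (82 cm) lifts the total to 1220 at 82 cm.
Nothing else within 82 cm beats 1220.

1220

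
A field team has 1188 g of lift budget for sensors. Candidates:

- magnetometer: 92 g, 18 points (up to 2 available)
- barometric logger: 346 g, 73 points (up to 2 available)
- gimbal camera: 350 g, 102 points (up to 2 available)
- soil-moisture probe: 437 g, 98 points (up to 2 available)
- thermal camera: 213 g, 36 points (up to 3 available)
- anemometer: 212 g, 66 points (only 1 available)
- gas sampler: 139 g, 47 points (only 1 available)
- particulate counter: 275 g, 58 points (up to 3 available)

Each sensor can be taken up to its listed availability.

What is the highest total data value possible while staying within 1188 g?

335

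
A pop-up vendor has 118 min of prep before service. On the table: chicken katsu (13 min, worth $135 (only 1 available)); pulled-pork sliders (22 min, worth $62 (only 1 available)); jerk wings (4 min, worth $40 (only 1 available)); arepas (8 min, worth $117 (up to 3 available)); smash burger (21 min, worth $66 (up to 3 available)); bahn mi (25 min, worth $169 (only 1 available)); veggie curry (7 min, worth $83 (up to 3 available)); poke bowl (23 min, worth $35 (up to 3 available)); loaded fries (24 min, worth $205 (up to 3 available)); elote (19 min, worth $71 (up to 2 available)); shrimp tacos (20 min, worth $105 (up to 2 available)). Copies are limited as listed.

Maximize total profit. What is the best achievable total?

1215

Ranking by ratio (profit/min): arepas 14.62, veggie curry 11.86, chicken katsu 10.38.
Filling by ratio: chicken katsu + jerk wings + 3×arepas + 3×veggie curry + 2×loaded fries for 1185, with 8 min left unused.
The 17 min tied up in chicken katsu and jerk wings is better spent on loaded fries — total rises to 1215 (117 min).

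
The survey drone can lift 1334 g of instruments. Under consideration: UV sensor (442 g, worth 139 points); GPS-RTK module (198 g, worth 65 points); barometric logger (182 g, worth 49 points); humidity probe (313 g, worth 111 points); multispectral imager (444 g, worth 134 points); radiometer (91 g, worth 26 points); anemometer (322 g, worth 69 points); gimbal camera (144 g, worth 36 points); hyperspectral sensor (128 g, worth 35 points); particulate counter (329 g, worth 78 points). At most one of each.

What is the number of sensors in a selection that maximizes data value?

4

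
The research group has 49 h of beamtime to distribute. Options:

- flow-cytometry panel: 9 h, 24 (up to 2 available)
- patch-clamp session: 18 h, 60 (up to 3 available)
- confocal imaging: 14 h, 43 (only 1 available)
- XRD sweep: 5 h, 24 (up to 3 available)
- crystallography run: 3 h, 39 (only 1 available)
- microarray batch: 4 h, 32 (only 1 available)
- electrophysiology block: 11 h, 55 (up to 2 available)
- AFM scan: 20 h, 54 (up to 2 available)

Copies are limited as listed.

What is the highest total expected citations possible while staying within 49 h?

253

3×XRD sweep + crystallography run + microarray batch + 2×electrophysiology block uses 44 of the 49 h and totals 253.
No other feasible combination exceeds 253.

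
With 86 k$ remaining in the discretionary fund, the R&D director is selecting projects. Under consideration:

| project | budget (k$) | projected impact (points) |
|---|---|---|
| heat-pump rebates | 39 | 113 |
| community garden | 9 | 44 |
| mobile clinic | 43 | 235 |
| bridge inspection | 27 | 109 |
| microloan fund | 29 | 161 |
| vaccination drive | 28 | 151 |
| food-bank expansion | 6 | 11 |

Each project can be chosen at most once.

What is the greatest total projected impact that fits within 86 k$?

441

Ranking by ratio (projected impact/k$): microloan fund 5.55, mobile clinic 5.47, vaccination drive 5.39, community garden 4.89.
Greedy by ratio would take community garden + mobile clinic + microloan fund: 81 k$ used, total 440.
Dropping microloan fund frees 29 k$; slotting in vaccination drive + food-bank expansion (34 k$) lifts the total to 441 at 86 k$.
The closest alternative, community garden + mobile clinic + microloan fund, reaches only 440.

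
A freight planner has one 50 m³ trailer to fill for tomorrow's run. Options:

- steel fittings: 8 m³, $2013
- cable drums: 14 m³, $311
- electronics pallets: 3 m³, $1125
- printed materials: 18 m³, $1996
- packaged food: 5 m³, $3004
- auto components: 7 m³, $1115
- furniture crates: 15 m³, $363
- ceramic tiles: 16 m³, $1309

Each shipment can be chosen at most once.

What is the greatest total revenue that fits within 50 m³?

Taking the top-ratio shipments first gives steel fittings + electronics pallets + printed materials + packaged food + auto components for 9253 (41 m³).
Replace auto components with ceramic tiles: the trade gains 194 net, giving 9447 at 50 m³.
Runner-up steel fittings + electronics pallets + printed materials + packaged food + auto components tops out at 9253.

9447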